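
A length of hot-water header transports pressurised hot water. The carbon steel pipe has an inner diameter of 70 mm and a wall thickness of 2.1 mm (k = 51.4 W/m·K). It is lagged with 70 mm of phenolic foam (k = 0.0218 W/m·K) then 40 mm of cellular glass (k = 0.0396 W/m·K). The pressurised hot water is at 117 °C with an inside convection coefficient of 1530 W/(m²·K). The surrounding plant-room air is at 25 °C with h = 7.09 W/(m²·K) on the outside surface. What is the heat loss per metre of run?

q′ ≈ 10 W/m

Per-layer cylindrical resistances, series-summed:
R_inner film = 1/(h_i·2πr₁L) = 1/(1530×2π×0.035×1) = 0.002972 K/W
R_carbon steel pipe wall = ln(37.1/35)/(2π×51.4×1) = 1.804×10^-4 K/W
R_phenolic foam = ln(107.1/37.1)/(2π×0.0218×1) = 7.74 K/W
R_cellular glass = ln(147.1/107.1)/(2π×0.0396×1) = 1.275 K/W
R_outer film = 1/(h_o·2πr_oL) = 1/(7.09×2π×0.1471×1) = 0.1526 K/W
R_total = 9.171 K/W
Q = ΔT/R_total = 92/9.171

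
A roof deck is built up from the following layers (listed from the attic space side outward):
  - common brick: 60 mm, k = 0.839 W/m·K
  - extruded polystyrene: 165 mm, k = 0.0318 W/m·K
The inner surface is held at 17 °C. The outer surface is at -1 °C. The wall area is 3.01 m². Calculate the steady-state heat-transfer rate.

Treating each layer as a thermal resistance in series:
R_common brick = L/(kA) = 0.06/(0.839×3.01) = 0.02376 K/W
R_extruded polystyrene = L/(kA) = 0.165/(0.0318×3.01) = 1.724 K/W
R_total = 1.748 K/W
Q = ΔT / R_total = 18 / 1.748

Q ≈ 10.3 W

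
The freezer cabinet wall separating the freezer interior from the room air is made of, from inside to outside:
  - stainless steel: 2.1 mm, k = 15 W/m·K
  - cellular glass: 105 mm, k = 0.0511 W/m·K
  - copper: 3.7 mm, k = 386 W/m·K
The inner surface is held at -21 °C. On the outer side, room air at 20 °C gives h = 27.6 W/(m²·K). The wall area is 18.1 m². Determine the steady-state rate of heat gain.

Thermal resistances in series:
R_stainless steel = L/(kA) = 0.0021/(15×18.1) = 7.735×10^-6 K/W
R_cellular glass = L/(kA) = 0.105/(0.0511×18.1) = 0.1135 K/W
R_copper = L/(kA) = 0.0037/(386×18.1) = 5.296×10^-7 K/W
R_outer film = 1/(h_o·A) = 1/(27.6×18.1) = 0.002002 K/W
R_total = 0.1155 K/W
Q = ΔT / R_total = 41 / 0.1155

Q ≈ 355 W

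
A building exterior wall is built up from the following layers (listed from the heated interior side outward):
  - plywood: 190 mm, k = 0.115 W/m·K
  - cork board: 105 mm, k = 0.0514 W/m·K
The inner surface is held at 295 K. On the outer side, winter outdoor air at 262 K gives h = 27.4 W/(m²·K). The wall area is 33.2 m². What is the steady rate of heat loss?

Series thermal resistances:
R_plywood = L/(kA) = 0.19/(0.115×33.2) = 0.04976 K/W
R_cork board = L/(kA) = 0.105/(0.0514×33.2) = 0.06153 K/W
R_outer film = 1/(h_o·A) = 1/(27.4×33.2) = 0.001099 K/W
R_total = 0.1124 K/W
Q = ΔT / R_total = 33 / 0.1124

Q ≈ 294 W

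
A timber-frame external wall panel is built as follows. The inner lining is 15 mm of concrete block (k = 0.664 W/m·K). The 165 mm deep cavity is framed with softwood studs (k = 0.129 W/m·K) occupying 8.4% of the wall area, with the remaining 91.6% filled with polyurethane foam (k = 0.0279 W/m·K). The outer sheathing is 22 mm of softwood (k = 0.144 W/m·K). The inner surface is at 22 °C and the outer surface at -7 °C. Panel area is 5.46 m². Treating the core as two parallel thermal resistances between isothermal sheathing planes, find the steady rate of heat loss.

Q ≈ 33.6 W

Sheathing layers in series; stud and cavity paths in parallel between them.
R_inner = 0.015/(0.664×5.46) = 0.004137 K/W
R_stud  = 0.165/(0.129×0.084×5.46) = 2.789 K/W
R_cav   = 0.165/(0.0279×0.916×5.46) = 1.182 K/W
1/R_core = 1/R_stud + 1/R_cav → R_core = 0.8304 K/W
R_outer = 0.022/(0.144×5.46) = 0.02798 K/W
R_total = 0.8625 K/W
Q = ΔT/R_total = 29/0.8625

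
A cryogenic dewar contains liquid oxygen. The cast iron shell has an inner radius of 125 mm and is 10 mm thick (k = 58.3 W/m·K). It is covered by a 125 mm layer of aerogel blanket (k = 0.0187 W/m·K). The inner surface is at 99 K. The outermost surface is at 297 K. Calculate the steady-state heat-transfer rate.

Radial (spherical) resistances in series:
R_cast iron shell = (1/0.125 − 1/0.135)/(4π×58.3) = 8.089×10^-4 K/W
R_aerogel blanket = (1/0.135 − 1/0.26)/(4π×0.0187) = 15.15 K/W
R_total = 15.16 K/W
Q = ΔT/R_total = 198/15.16

Q ≈ 13.1 W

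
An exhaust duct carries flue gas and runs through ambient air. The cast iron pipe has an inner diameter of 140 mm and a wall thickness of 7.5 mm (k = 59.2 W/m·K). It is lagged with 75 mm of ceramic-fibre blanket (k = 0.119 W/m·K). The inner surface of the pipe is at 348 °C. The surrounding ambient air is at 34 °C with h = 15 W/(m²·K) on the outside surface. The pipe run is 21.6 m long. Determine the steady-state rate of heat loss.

Q ≈ 6960 W

Cylindrical conduction, so R = ln(r₂/r₁)/(2πkL) per layer, in series:
R_cast iron pipe wall = ln(77.5/70)/(2π×59.2×21.6) = 1.267×10^-5 K/W
R_ceramic-fibre blanket = ln(152.5/77.5)/(2π×0.119×21.6) = 0.04191 K/W
R_outer film = 1/(h_o·2πr_oL) = 1/(15×2π×0.1525×21.6) = 0.003221 K/W
R_total = 0.04515 K/W
Q = ΔT/R_total = 314/0.04515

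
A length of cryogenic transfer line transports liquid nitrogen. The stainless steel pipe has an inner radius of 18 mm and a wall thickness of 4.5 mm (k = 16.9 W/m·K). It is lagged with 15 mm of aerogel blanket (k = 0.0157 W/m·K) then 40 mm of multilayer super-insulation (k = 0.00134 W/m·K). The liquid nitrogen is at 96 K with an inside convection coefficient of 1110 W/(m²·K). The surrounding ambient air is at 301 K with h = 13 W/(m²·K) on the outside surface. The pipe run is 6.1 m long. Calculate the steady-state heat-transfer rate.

Treating each annulus and film as a series resistance:
R_inner film = 1/(h_i·2πr₁L) = 1/(1110×2π×0.018×6.1) = 0.001306 K/W
R_stainless steel pipe wall = ln(22.5/18)/(2π×16.9×6.1) = 3.445×10^-4 K/W
R_aerogel blanket = ln(37.5/22.5)/(2π×0.0157×6.1) = 0.8489 K/W
R_multilayer super-insulation = ln(77.5/37.5)/(2π×0.00134×6.1) = 14.13 K/W
R_outer film = 1/(h_o·2πr_oL) = 1/(13×2π×0.0775×6.1) = 0.0259 K/W
R_total = 15.01 K/W
Q = ΔT/R_total = 205/15.01

Q ≈ 13.7 W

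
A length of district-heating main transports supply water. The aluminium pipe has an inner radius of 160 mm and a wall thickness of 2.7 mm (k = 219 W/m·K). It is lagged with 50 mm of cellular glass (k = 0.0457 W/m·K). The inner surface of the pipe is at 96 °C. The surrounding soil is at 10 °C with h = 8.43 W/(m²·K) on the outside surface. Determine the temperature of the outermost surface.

Per-layer cylindrical resistances, series-summed:
R_aluminium pipe wall = ln(162.7/160)/(2π×219×1) = 1.216×10^-5 K/W
R_cellular glass = ln(212.7/162.7)/(2π×0.0457×1) = 0.9332 K/W
R_outer film = 1/(h_o·2πr_oL) = 1/(8.43×2π×0.2127×1) = 0.08876 K/W
R_total = 1.022 K/W
Q = ΔT/R_total = 86/1.022
Q = 84.1 W/m
T_interface = T_inner − Q·ΣR(inner→interface) = 96 − 84.1×0.9333

T ≈ 17.5 °C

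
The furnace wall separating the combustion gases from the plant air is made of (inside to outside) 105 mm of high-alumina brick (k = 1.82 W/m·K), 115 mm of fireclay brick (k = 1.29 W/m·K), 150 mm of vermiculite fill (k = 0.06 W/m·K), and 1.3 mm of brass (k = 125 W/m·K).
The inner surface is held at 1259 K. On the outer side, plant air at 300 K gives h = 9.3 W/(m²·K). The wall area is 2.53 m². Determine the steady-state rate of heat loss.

Using the resistance-network approach (series):
R_high-alumina brick = L/(kA) = 0.105/(1.82×2.53) = 0.0228 K/W
R_fireclay brick = L/(kA) = 0.115/(1.29×2.53) = 0.03524 K/W
R_vermiculite fill = L/(kA) = 0.15/(0.06×2.53) = 0.9881 K/W
R_brass = L/(kA) = 0.0013/(125×2.53) = 4.111×10^-6 K/W
R_outer film = 1/(h_o·A) = 1/(9.3×2.53) = 0.0425 K/W
R_total = 1.089 K/W
Q = ΔT / R_total = 959 / 1.089

Q ≈ 881 W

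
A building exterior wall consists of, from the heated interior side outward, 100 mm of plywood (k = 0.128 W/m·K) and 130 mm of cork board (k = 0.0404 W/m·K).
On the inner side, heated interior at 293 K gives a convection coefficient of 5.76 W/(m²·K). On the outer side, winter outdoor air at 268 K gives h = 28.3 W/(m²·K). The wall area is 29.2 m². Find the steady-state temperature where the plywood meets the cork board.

Treating each layer as a thermal resistance in series:
R_inner film = 1/(h_i·A) = 1/(5.76×29.2) = 0.005946 K/W
R_plywood = L/(kA) = 0.1/(0.128×29.2) = 0.02676 K/W
R_cork board = L/(kA) = 0.13/(0.0404×29.2) = 0.1102 K/W
R_outer film = 1/(h_o·A) = 1/(28.3×29.2) = 0.00121 K/W
R_total = 0.1441 K/W;  Q = ΔT/R_total = 25/0.1441 = 173.5 W
T_interface = T_inner − Q·ΣR(inner→interface) = 293 − 173×0.0327

T ≈ 287 K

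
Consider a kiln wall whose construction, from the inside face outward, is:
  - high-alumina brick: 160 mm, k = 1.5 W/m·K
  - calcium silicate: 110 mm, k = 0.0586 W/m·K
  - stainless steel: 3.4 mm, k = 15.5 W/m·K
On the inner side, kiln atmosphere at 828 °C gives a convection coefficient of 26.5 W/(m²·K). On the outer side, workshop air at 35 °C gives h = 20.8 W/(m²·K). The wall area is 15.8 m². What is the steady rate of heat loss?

Treating each layer as a thermal resistance in series:
R_inner film = 1/(h_i·A) = 1/(26.5×15.8) = 0.002388 K/W
R_high-alumina brick = L/(kA) = 0.16/(1.5×15.8) = 0.006751 K/W
R_calcium silicate = L/(kA) = 0.11/(0.0586×15.8) = 0.1188 K/W
R_stainless steel = L/(kA) = 0.0034/(15.5×15.8) = 1.388×10^-5 K/W
R_outer film = 1/(h_o·A) = 1/(20.8×15.8) = 0.003043 K/W
R_total = 0.131 K/W
Q = ΔT / R_total = 793 / 0.131

Q ≈ 6050 W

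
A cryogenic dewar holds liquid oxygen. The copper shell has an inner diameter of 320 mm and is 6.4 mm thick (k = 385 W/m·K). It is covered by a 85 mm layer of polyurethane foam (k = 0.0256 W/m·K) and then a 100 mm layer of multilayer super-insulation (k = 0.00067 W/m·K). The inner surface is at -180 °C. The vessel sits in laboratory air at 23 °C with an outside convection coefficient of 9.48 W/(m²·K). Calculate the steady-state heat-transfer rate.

Q ≈ 1.44 W

Spherical conduction: R = (1/r_in − 1/r_out)/(4πk) per layer; series-sum.
R_copper shell = (1/0.16 − 1/0.1664)/(4π×385) = 4.969×10^-5 K/W
R_polyurethane foam = (1/0.1664 − 1/0.2514)/(4π×0.0256) = 6.316 K/W
R_multilayer super-insulation = (1/0.2514 − 1/0.3514)/(4π×0.00067) = 134.4 K/W
R_outer film = 1/(h·4πr_o²) = 1/(9.48×4π×0.3514²) = 0.06798 K/W
R_total = 140.8 K/W
Q = ΔT/R_total = 203/140.8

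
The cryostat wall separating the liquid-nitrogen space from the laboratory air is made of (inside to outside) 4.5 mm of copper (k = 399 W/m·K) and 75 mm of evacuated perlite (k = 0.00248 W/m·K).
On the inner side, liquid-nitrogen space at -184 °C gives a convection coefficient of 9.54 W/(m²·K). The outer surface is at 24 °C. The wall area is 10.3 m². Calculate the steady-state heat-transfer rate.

Q ≈ 70.6 W

Thermal resistances in series:
R_inner film = 1/(h_i·A) = 1/(9.54×10.3) = 0.01018 K/W
R_copper = L/(kA) = 0.0045/(399×10.3) = 1.095×10^-6 K/W
R_evacuated perlite = L/(kA) = 0.075/(0.00248×10.3) = 2.936 K/W
R_total = 2.946 K/W
Q = ΔT / R_total = 208 / 2.946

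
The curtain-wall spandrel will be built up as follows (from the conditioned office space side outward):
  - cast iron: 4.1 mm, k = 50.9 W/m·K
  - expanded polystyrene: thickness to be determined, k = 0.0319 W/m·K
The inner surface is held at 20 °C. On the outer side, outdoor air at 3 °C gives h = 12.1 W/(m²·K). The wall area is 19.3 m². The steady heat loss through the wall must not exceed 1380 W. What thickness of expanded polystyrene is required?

Using the resistance-network approach (series):
R_cast iron = L/(kA) = 0.0041/(50.9×19.3) = 4.174×10^-6 K/W
R_outer film = 1/(h_o·A) = 1/(12.1×19.3) = 0.004282 K/W
Sum of the known resistances R_other = 0.004286 K/W
Required total resistance R_tot = ΔT/Q_allow = 17/1380 = 0.01232 K/W
R_expanded polystyrene = R_tot − R_other = 0.008033 K/W
L = R·k·A = 0.008033×0.0319×19.3

L ≈ 4.95 mm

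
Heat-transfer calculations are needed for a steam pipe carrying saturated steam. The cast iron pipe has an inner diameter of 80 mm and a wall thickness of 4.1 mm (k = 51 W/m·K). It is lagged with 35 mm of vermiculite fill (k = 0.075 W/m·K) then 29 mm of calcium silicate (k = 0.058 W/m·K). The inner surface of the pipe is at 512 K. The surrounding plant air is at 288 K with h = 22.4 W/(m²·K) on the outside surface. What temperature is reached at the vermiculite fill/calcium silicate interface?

Treating each annulus and film as a series resistance:
R_cast iron pipe wall = ln(44.1/40)/(2π×51×1) = 3.045×10^-4 K/W
R_vermiculite fill = ln(79.1/44.1)/(2π×0.075×1) = 1.24 K/W
R_calcium silicate = ln(108.1/79.1)/(2π×0.058×1) = 0.8571 K/W
R_outer film = 1/(h_o·2πr_oL) = 1/(22.4×2π×0.1081×1) = 0.06573 K/W
R_total = 2.163 K/W
Q = ΔT/R_total = 224/2.163
Q = 104 W/m
T_interface = T_inner − Q·ΣR(inner→interface) = 512 − 104×1.24

T ≈ 384 K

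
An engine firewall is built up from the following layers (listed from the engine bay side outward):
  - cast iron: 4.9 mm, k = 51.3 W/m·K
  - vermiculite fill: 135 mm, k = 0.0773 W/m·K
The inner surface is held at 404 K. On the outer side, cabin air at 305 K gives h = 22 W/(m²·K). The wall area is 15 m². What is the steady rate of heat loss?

Q ≈ 829 W

Thermal resistances in series:
R_cast iron = L/(kA) = 0.0049/(51.3×15) = 6.368×10^-6 K/W
R_vermiculite fill = L/(kA) = 0.135/(0.0773×15) = 0.1164 K/W
R_outer film = 1/(h_o·A) = 1/(22×15) = 0.00303 K/W
R_total = 0.1195 K/W
Q = ΔT / R_total = 99 / 0.1195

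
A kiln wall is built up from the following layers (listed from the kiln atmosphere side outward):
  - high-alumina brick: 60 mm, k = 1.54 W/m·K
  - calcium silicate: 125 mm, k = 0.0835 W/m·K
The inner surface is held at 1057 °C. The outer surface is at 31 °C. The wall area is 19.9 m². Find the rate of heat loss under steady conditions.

Series thermal resistances:
R_high-alumina brick = L/(kA) = 0.06/(1.54×19.9) = 0.001958 K/W
R_calcium silicate = L/(kA) = 0.125/(0.0835×19.9) = 0.07523 K/W
R_total = 0.07718 K/W
Q = ΔT / R_total = 1026 / 0.07718

Q ≈ 13300 W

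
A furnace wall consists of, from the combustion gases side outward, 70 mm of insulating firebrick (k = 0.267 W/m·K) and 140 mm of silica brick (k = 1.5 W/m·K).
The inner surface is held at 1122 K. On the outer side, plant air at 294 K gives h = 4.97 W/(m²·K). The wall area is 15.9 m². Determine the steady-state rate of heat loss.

Thermal resistances in series:
R_insulating firebrick = L/(kA) = 0.07/(0.267×15.9) = 0.01649 K/W
R_silica brick = L/(kA) = 0.14/(1.5×15.9) = 0.00587 K/W
R_outer film = 1/(h_o·A) = 1/(4.97×15.9) = 0.01265 K/W
R_total = 0.03501 K/W
Q = ΔT / R_total = 828 / 0.03501

Q ≈ 23600 W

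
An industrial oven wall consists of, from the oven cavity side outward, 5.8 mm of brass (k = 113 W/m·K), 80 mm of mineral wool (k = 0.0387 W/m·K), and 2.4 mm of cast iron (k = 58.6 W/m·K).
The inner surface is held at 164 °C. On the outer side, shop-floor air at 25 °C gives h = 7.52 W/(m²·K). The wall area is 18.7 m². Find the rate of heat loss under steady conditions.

Series thermal resistances:
R_brass = L/(kA) = 0.0058/(113×18.7) = 2.745×10^-6 K/W
R_mineral wool = L/(kA) = 0.08/(0.0387×18.7) = 0.1105 K/W
R_cast iron = L/(kA) = 0.0024/(58.6×18.7) = 2.19×10^-6 K/W
R_outer film = 1/(h_o·A) = 1/(7.52×18.7) = 0.007111 K/W
R_total = 0.1177 K/W
Q = ΔT / R_total = 139 / 0.1177

Q ≈ 1180 W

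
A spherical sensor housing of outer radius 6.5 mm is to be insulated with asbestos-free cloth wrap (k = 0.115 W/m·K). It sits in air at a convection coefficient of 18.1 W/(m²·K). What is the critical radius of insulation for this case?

For a sphere r_cr = 2k/h = 2×0.115/18.1
r_cr = 12.7 mm; since the bare radius (6.5 mm) is below r_cr, adding a thin layer of insulation will *increase* heat loss.

r_cr ≈ 12.7 mm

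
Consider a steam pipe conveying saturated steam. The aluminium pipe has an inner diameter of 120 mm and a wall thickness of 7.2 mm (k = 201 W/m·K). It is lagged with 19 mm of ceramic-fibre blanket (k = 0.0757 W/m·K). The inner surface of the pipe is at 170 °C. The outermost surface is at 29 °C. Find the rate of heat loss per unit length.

q′ ≈ 269 W/m

Treating each annulus and film as a series resistance:
R_aluminium pipe wall = ln(67.2/60)/(2π×201×1) = 8.974×10^-5 K/W
R_ceramic-fibre blanket = ln(86.2/67.2)/(2π×0.0757×1) = 0.5235 K/W
R_total = 0.5236 K/W
Q = ΔT/R_total = 141/0.5236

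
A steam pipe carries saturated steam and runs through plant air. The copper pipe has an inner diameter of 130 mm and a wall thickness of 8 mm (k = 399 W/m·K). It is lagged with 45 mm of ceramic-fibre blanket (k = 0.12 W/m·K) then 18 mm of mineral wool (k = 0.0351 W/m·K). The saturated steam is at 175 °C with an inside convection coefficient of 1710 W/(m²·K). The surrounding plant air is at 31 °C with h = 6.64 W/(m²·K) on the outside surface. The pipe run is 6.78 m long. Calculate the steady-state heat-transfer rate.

Cylindrical conduction, so R = ln(r₂/r₁)/(2πkL) per layer, in series:
R_inner film = 1/(h_i·2πr₁L) = 1/(1710×2π×0.065×6.78) = 2.112×10^-4 K/W
R_copper pipe wall = ln(73/65)/(2π×399×6.78) = 6.829×10^-6 K/W
R_ceramic-fibre blanket = ln(118/73)/(2π×0.12×6.78) = 0.09394 K/W
R_mineral wool = ln(136/118)/(2π×0.0351×6.78) = 0.09495 K/W
R_outer film = 1/(h_o·2πr_oL) = 1/(6.64×2π×0.136×6.78) = 0.02599 K/W
R_total = 0.2151 K/W
Q = ΔT/R_total = 144/0.2151

Q ≈ 669 W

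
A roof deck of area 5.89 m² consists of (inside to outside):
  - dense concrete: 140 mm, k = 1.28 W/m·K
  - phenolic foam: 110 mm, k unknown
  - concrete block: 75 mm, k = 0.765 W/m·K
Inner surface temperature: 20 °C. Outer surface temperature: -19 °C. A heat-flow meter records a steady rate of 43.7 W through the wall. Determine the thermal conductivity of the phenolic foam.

k ≈ 0.0218 W/(m·K)

Model the wall as resistances in series:
R_dense concrete = L/(kA) = 0.14/(1.28×5.89) = 0.01857 K/W
R_concrete block = L/(kA) = 0.075/(0.765×5.89) = 0.01665 K/W
Sum of known resistances R_other = 0.03521 K/W
Total R = ΔT/Q = 39/43.7 = 0.8924 K/W
R_phenolic foam = R_total − R_other = 0.8572 K/W
k = L/(R·A) = 0.11/(0.8572×5.89)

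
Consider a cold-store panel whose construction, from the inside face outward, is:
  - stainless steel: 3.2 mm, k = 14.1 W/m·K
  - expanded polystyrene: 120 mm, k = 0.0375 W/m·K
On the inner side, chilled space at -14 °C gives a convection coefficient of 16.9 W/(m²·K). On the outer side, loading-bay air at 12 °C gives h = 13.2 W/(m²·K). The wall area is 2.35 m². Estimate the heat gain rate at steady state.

Q ≈ 18.3 W

Model the wall as resistances in series:
R_inner film = 1/(h_i·A) = 1/(16.9×2.35) = 0.02518 K/W
R_stainless steel = L/(kA) = 0.0032/(14.1×2.35) = 9.657×10^-5 K/W
R_expanded polystyrene = L/(kA) = 0.12/(0.0375×2.35) = 1.362 K/W
R_outer film = 1/(h_o·A) = 1/(13.2×2.35) = 0.03224 K/W
R_total = 1.419 K/W
Q = ΔT / R_total = 26 / 1.419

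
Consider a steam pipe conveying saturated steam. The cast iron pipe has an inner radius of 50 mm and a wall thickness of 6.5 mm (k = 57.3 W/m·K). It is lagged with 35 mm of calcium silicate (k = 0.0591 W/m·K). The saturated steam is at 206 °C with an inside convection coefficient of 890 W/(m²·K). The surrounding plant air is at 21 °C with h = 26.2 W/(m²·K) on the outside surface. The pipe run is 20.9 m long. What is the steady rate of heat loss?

Cylindrical conduction, so R = ln(r₂/r₁)/(2πkL) per layer, in series:
R_inner film = 1/(h_i·2πr₁L) = 1/(890×2π×0.05×20.9) = 1.711×10^-4 K/W
R_cast iron pipe wall = ln(56.5/50)/(2π×57.3×20.9) = 1.624×10^-5 K/W
R_calcium silicate = ln(91.5/56.5)/(2π×0.0591×20.9) = 0.06212 K/W
R_outer film = 1/(h_o·2πr_oL) = 1/(26.2×2π×0.0915×20.9) = 0.003177 K/W
R_total = 0.06548 K/W
Q = ΔT/R_total = 185/0.06548

Q ≈ 2830 W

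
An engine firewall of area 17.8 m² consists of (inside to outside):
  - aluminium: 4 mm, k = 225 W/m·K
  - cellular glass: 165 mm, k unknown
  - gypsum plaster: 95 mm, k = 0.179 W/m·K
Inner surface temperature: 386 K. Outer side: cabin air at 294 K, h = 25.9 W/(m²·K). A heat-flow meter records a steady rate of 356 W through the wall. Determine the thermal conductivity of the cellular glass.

k ≈ 0.0409 W/(m·K)

Treating each layer as a thermal resistance in series:
R_aluminium = L/(kA) = 0.004/(225×17.8) = 9.988×10^-7 K/W
R_gypsum plaster = L/(kA) = 0.095/(0.179×17.8) = 0.02982 K/W
R_outer film = 1/(h_o·A) = 1/(25.9×17.8) = 0.002169 K/W
Sum of known resistances R_other = 0.03199 K/W
Total R = ΔT/Q = 92/356 = 0.2584 K/W
R_cellular glass = R_total − R_other = 0.2264 K/W
k = L/(R·A) = 0.165/(0.2264×17.8)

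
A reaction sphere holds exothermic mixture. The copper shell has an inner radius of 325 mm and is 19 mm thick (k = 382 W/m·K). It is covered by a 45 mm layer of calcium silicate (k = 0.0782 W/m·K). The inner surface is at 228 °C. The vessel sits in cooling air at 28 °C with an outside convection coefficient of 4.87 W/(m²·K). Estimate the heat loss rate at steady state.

Q ≈ 444 W

For a spherical shell R = (1/r₁ − 1/r₂)/(4πk); film R = 1/(h·4πr²). In series:
R_copper shell = (1/0.325 − 1/0.344)/(4π×382) = 3.54×10^-5 K/W
R_calcium silicate = (1/0.344 − 1/0.389)/(4π×0.0782) = 0.3422 K/W
R_outer film = 1/(h·4πr_o²) = 1/(4.87×4π×0.389²) = 0.108 K/W
R_total = 0.4502 K/W
Q = ΔT/R_total = 200/0.4502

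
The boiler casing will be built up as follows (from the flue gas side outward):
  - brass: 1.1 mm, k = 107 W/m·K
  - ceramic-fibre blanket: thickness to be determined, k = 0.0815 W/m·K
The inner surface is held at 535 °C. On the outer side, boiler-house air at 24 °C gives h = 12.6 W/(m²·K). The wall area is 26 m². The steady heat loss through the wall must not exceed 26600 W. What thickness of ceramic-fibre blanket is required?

L ≈ 34.2 mm

Using the resistance-network approach (series):
R_brass = L/(kA) = 0.0011/(107×26) = 3.954×10^-7 K/W
R_outer film = 1/(h_o·A) = 1/(12.6×26) = 0.003053 K/W
Sum of the known resistances R_other = 0.003053 K/W
Required total resistance R_tot = ΔT/Q_allow = 511/26600 = 0.01921 K/W
R_ceramic-fibre blanket = R_tot − R_other = 0.01616 K/W
L = R·k·A = 0.01616×0.0815×26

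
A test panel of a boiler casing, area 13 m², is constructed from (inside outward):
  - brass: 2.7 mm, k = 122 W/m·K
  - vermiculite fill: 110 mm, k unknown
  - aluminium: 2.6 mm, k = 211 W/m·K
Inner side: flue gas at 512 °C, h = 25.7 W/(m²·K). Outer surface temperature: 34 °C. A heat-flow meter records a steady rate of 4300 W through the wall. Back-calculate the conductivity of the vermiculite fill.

k ≈ 0.0782 W/(m·K)

Using the resistance-network approach (series):
R_inner film = 1/(h_i·A) = 1/(25.7×13) = 0.002993 K/W
R_brass = L/(kA) = 0.0027/(122×13) = 1.702×10^-6 K/W
R_aluminium = L/(kA) = 0.0026/(211×13) = 9.479×10^-7 K/W
Sum of known resistances R_other = 0.002996 K/W
Total R = ΔT/Q = 478/4300 = 0.1112 K/W
R_vermiculite fill = R_total − R_other = 0.1082 K/W
k = L/(R·A) = 0.11/(0.1082×13)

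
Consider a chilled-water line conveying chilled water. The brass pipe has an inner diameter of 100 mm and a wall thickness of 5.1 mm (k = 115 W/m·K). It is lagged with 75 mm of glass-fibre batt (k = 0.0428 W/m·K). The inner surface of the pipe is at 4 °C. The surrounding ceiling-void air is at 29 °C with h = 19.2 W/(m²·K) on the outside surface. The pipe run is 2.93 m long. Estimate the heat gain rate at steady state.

Q ≈ 22.5 W

Per-layer cylindrical resistances, series-summed:
R_brass pipe wall = ln(55.1/50)/(2π×115×2.93) = 4.588×10^-5 K/W
R_glass-fibre batt = ln(130.1/55.1)/(2π×0.0428×2.93) = 1.09 K/W
R_outer film = 1/(h_o·2πr_oL) = 1/(19.2×2π×0.1301×2.93) = 0.02175 K/W
R_total = 1.112 K/W
Q = ΔT/R_total = 25/1.112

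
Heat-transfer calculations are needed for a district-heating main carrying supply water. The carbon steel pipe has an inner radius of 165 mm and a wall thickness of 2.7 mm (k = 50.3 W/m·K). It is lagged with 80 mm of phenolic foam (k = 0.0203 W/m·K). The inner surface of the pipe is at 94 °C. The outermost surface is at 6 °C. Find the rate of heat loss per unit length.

Treating each annulus and film as a series resistance:
R_carbon steel pipe wall = ln(167.7/165)/(2π×50.3×1) = 5.136×10^-5 K/W
R_phenolic foam = ln(247.7/167.7)/(2π×0.0203×1) = 3.058 K/W
R_total = 3.058 K/W
Q = ΔT/R_total = 88/3.058

q′ ≈ 28.8 W/m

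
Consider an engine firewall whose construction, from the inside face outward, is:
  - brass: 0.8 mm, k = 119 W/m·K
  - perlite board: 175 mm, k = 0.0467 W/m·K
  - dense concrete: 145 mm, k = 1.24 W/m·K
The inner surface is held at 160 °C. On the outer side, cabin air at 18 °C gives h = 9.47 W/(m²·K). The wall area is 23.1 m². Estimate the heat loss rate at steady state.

Q ≈ 826 W

Series thermal resistances:
R_brass = L/(kA) = 0.0008/(119×23.1) = 2.91×10^-7 K/W
R_perlite board = L/(kA) = 0.175/(0.0467×23.1) = 0.1622 K/W
R_dense concrete = L/(kA) = 0.145/(1.24×23.1) = 0.005062 K/W
R_outer film = 1/(h_o·A) = 1/(9.47×23.1) = 0.004571 K/W
R_total = 0.1719 K/W
Q = ΔT / R_total = 142 / 0.1719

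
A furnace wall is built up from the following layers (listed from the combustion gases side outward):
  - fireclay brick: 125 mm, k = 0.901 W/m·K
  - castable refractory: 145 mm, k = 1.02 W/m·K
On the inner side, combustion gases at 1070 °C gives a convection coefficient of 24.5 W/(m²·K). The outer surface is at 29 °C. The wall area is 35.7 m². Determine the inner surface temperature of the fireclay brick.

T ≈ 938 °C

Using the resistance-network approach (series):
R_inner film = 1/(h_i·A) = 1/(24.5×35.7) = 0.001143 K/W
R_fireclay brick = L/(kA) = 0.125/(0.901×35.7) = 0.003886 K/W
R_castable refractory = L/(kA) = 0.145/(1.02×35.7) = 0.003982 K/W
R_total = 0.009011 K/W;  Q = ΔT/R_total = 1041/0.009011 = 115500 W
T_interface = T_inner − Q·ΣR(inner→interface) = 1070 − 116000×0.001143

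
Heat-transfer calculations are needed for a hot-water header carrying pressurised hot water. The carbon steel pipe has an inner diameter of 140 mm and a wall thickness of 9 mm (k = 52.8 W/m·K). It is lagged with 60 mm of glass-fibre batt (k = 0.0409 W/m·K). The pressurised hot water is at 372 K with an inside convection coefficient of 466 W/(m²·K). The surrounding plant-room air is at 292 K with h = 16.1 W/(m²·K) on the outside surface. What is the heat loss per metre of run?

Radial resistances (cylindrical: R_cond = ln(r_o/r_i)/(2πkL), R_conv = 1/(h·2πrL)):
R_inner film = 1/(h_i·2πr₁L) = 1/(466×2π×0.07×1) = 0.004879 K/W
R_carbon steel pipe wall = ln(79/70)/(2π×52.8×1) = 3.646×10^-4 K/W
R_glass-fibre batt = ln(139/79)/(2π×0.0409×1) = 2.199 K/W
R_outer film = 1/(h_o·2πr_oL) = 1/(16.1×2π×0.139×1) = 0.07112 K/W
R_total = 2.275 K/W
Q = ΔT/R_total = 80/2.275

q′ ≈ 35.2 W/m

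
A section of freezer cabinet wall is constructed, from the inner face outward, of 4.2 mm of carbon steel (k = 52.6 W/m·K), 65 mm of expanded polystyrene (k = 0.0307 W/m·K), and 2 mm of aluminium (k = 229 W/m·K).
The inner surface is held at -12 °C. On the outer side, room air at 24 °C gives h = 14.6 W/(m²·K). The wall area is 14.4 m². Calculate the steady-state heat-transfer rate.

Thermal resistances in series:
R_carbon steel = L/(kA) = 0.0042/(52.6×14.4) = 5.545×10^-6 K/W
R_expanded polystyrene = L/(kA) = 0.065/(0.0307×14.4) = 0.147 K/W
R_aluminium = L/(kA) = 0.002/(229×14.4) = 6.065×10^-7 K/W
R_outer film = 1/(h_o·A) = 1/(14.6×14.4) = 0.004756 K/W
R_total = 0.1518 K/W
Q = ΔT / R_total = 36 / 0.1518

Q ≈ 237 W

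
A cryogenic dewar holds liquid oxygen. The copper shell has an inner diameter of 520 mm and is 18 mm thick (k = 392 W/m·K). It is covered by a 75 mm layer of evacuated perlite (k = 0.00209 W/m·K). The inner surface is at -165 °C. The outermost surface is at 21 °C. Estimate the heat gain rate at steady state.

For a spherical shell R = (1/r₁ − 1/r₂)/(4πk); film R = 1/(h·4πr²). In series:
R_copper shell = (1/0.26 − 1/0.278)/(4π×392) = 5.055×10^-5 K/W
R_evacuated perlite = (1/0.278 − 1/0.353)/(4π×0.00209) = 29.1 K/W
R_total = 29.1 K/W
Q = ΔT/R_total = 186/29.1

Q ≈ 6.39 W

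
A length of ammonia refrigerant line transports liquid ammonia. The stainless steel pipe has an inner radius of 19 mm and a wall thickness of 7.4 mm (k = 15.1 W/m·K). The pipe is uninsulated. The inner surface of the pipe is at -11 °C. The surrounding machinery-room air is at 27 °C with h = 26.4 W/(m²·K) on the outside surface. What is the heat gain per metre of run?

q′ ≈ 164 W/m

For a radial system each layer contributes R = ln(r_out/r_in)/(2πkL); films add R = 1/(hA).
R_stainless steel pipe wall = ln(26.4/19)/(2π×15.1×1) = 0.003467 K/W
R_outer film = 1/(h_o·2πr_oL) = 1/(26.4×2π×0.0264×1) = 0.2284 K/W
R_total = 0.2318 K/W
Q = ΔT/R_total = 38/0.2318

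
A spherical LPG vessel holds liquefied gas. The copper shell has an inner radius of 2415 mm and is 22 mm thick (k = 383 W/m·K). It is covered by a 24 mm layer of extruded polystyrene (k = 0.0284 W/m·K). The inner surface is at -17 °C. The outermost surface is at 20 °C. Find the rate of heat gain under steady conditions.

Q ≈ 3300 W

Each spherical layer contributes R = (1/r_i − 1/r_o)/(4πk):
R_copper shell = (1/2.415 − 1/2.437)/(4π×383) = 7.767×10^-7 K/W
R_extruded polystyrene = (1/2.437 − 1/2.461)/(4π×0.0284) = 0.01121 K/W
R_total = 0.01121 K/W
Q = ΔT/R_total = 37/0.01121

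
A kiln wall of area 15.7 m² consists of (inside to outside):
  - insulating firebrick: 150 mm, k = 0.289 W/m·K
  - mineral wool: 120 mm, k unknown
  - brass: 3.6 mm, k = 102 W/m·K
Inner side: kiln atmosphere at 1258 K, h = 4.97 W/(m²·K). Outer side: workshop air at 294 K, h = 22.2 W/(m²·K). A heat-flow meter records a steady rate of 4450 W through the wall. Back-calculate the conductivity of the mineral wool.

Series thermal resistances:
R_inner film = 1/(h_i·A) = 1/(4.97×15.7) = 0.01282 K/W
R_insulating firebrick = L/(kA) = 0.15/(0.289×15.7) = 0.03306 K/W
R_brass = L/(kA) = 0.0036/(102×15.7) = 2.248×10^-6 K/W
R_outer film = 1/(h_o·A) = 1/(22.2×15.7) = 0.002869 K/W
Sum of known resistances R_other = 0.04875 K/W
Total R = ΔT/Q = 964/4450 = 0.2166 K/W
R_mineral wool = R_total − R_other = 0.1679 K/W
k = L/(R·A) = 0.12/(0.1679×15.7)

k ≈ 0.0455 W/(m·K)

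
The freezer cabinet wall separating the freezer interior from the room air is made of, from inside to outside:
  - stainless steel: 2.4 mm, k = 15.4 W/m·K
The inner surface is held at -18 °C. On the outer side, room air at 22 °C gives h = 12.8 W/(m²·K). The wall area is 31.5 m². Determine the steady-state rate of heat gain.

Q ≈ 16100 W

Treating each layer as a thermal resistance in series:
R_stainless steel = L/(kA) = 0.0024/(15.4×31.5) = 4.947×10^-6 K/W
R_outer film = 1/(h_o·A) = 1/(12.8×31.5) = 0.00248 K/W
R_total = 0.002485 K/W
Q = ΔT / R_total = 40 / 0.002485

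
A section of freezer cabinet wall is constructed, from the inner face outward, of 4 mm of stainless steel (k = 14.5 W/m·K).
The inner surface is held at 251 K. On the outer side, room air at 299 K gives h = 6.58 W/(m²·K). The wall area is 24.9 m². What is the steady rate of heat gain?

Q ≈ 7850 W

Using the resistance-network approach (series):
R_stainless steel = L/(kA) = 0.004/(14.5×24.9) = 1.108×10^-5 K/W
R_outer film = 1/(h_o·A) = 1/(6.58×24.9) = 0.006103 K/W
R_total = 0.006115 K/W
Q = ΔT / R_total = 48 / 0.006115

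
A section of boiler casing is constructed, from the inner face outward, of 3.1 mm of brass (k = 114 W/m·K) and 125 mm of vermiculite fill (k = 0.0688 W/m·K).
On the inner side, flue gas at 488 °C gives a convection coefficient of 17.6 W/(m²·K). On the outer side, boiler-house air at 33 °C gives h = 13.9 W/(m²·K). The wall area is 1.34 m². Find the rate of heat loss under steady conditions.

Q ≈ 313 W

Series thermal resistances:
R_inner film = 1/(h_i·A) = 1/(17.6×1.34) = 0.0424 K/W
R_brass = L/(kA) = 0.0031/(114×1.34) = 2.029×10^-5 K/W
R_vermiculite fill = L/(kA) = 0.125/(0.0688×1.34) = 1.356 K/W
R_outer film = 1/(h_o·A) = 1/(13.9×1.34) = 0.05369 K/W
R_total = 1.452 K/W
Q = ΔT / R_total = 455 / 1.452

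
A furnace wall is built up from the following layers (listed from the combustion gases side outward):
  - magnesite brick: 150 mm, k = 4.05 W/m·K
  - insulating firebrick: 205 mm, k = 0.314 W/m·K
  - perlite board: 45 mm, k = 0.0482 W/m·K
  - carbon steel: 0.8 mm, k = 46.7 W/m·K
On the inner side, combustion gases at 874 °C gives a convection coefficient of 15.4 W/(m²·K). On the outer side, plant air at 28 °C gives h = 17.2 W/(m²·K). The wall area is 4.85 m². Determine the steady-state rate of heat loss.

Q ≈ 2350 W

Thermal resistances in series:
R_inner film = 1/(h_i·A) = 1/(15.4×4.85) = 0.01339 K/W
R_magnesite brick = L/(kA) = 0.15/(4.05×4.85) = 0.007637 K/W
R_insulating firebrick = L/(kA) = 0.205/(0.314×4.85) = 0.1346 K/W
R_perlite board = L/(kA) = 0.045/(0.0482×4.85) = 0.1925 K/W
R_carbon steel = L/(kA) = 0.0008/(46.7×4.85) = 3.532×10^-6 K/W
R_outer film = 1/(h_o·A) = 1/(17.2×4.85) = 0.01199 K/W
R_total = 0.3601 K/W
Q = ΔT / R_total = 846 / 0.3601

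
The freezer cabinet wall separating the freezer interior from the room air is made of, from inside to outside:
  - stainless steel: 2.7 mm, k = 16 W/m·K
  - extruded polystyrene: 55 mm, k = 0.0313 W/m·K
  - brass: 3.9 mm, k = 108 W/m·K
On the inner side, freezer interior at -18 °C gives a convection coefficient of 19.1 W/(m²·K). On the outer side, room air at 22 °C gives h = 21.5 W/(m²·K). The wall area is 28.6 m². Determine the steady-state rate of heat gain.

Q ≈ 616 W

Using the resistance-network approach (series):
R_inner film = 1/(h_i·A) = 1/(19.1×28.6) = 0.001831 K/W
R_stainless steel = L/(kA) = 0.0027/(16×28.6) = 5.9×10^-6 K/W
R_extruded polystyrene = L/(kA) = 0.055/(0.0313×28.6) = 0.06144 K/W
R_brass = L/(kA) = 0.0039/(108×28.6) = 1.263×10^-6 K/W
R_outer film = 1/(h_o·A) = 1/(21.5×28.6) = 0.001626 K/W
R_total = 0.0649 K/W
Q = ΔT / R_total = 40 / 0.0649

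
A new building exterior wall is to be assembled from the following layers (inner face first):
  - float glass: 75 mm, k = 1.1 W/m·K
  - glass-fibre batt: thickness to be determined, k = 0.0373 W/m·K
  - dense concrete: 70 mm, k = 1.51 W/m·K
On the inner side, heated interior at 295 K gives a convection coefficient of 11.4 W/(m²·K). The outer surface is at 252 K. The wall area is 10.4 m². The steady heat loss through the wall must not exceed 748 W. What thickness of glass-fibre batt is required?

L ≈ 14.8 mm

Model the wall as resistances in series:
R_inner film = 1/(h_i·A) = 1/(11.4×10.4) = 0.008435 K/W
R_float glass = L/(kA) = 0.075/(1.1×10.4) = 0.006556 K/W
R_dense concrete = L/(kA) = 0.07/(1.51×10.4) = 0.004457 K/W
Sum of the known resistances R_other = 0.01945 K/W
Required total resistance R_tot = ΔT/Q_allow = 43/748 = 0.05749 K/W
R_glass-fibre batt = R_tot − R_other = 0.03804 K/W
L = R·k·A = 0.03804×0.0373×10.4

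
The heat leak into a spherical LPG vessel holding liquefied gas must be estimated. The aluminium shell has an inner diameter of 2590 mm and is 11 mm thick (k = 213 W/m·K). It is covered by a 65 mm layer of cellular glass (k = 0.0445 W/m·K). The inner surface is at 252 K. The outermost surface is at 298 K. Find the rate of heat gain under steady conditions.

Q ≈ 709 W

Spherical conduction: R = (1/r_in − 1/r_out)/(4πk) per layer; series-sum.
R_aluminium shell = (1/1.295 − 1/1.306)/(4π×213) = 2.43×10^-6 K/W
R_cellular glass = (1/1.306 − 1/1.371)/(4π×0.0445) = 0.06492 K/W
R_total = 0.06492 K/W
Q = ΔT/R_total = 46/0.06492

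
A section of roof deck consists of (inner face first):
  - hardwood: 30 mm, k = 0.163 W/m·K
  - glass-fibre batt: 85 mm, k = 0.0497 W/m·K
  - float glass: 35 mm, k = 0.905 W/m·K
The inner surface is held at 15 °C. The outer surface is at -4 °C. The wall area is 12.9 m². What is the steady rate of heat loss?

Model the wall as resistances in series:
R_hardwood = L/(kA) = 0.03/(0.163×12.9) = 0.01427 K/W
R_glass-fibre batt = L/(kA) = 0.085/(0.0497×12.9) = 0.1326 K/W
R_float glass = L/(kA) = 0.035/(0.905×12.9) = 0.002998 K/W
R_total = 0.1498 K/W
Q = ΔT / R_total = 19 / 0.1498

Q ≈ 127 W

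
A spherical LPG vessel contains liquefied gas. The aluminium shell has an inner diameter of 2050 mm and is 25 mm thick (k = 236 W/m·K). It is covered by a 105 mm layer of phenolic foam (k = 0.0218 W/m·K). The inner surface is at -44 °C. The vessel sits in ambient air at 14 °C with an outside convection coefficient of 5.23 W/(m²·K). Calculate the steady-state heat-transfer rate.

Q ≈ 177 W

Each spherical layer contributes R = (1/r_i − 1/r_o)/(4πk):
R_aluminium shell = (1/1.025 − 1/1.05)/(4π×236) = 7.833×10^-6 K/W
R_phenolic foam = (1/1.05 − 1/1.155)/(4π×0.0218) = 0.316 K/W
R_outer film = 1/(h·4πr_o²) = 1/(5.23×4π×1.155²) = 0.01141 K/W
R_total = 0.3275 K/W
Q = ΔT/R_total = 58/0.3275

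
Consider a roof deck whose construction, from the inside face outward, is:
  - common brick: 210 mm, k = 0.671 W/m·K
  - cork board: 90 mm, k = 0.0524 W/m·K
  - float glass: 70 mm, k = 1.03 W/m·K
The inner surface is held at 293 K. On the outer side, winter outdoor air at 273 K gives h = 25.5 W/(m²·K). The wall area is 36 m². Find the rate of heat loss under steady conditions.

Q ≈ 337 W

Thermal resistances in series:
R_common brick = L/(kA) = 0.21/(0.671×36) = 0.008693 K/W
R_cork board = L/(kA) = 0.09/(0.0524×36) = 0.04771 K/W
R_float glass = L/(kA) = 0.07/(1.03×36) = 0.001888 K/W
R_outer film = 1/(h_o·A) = 1/(25.5×36) = 0.001089 K/W
R_total = 0.05938 K/W
Q = ΔT / R_total = 20 / 0.05938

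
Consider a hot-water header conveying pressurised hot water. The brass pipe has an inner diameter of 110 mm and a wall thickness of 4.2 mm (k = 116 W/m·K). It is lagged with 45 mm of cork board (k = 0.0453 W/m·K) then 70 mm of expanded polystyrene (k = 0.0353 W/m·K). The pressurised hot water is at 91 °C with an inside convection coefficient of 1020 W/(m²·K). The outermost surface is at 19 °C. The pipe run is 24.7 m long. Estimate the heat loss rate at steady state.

Per-layer cylindrical resistances, series-summed:
R_inner film = 1/(h_i·2πr₁L) = 1/(1020×2π×0.055×24.7) = 1.149×10^-4 K/W
R_brass pipe wall = ln(59.2/55)/(2π×116×24.7) = 4.088×10^-6 K/W
R_cork board = ln(104.2/59.2)/(2π×0.0453×24.7) = 0.08042 K/W
R_expanded polystyrene = ln(174.2/104.2)/(2π×0.0353×24.7) = 0.0938 K/W
R_total = 0.1743 K/W
Q = ΔT/R_total = 72/0.1743

Q ≈ 413 W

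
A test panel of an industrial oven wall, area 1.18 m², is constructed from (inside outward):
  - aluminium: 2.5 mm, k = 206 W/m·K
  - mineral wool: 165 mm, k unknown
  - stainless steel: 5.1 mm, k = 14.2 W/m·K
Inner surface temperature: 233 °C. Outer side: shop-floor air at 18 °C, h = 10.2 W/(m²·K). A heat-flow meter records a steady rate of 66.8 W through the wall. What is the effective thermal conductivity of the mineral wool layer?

k ≈ 0.0446 W/(m·K)

Treating each layer as a thermal resistance in series:
R_aluminium = L/(kA) = 0.0025/(206×1.18) = 1.028×10^-5 K/W
R_stainless steel = L/(kA) = 0.0051/(14.2×1.18) = 3.044×10^-4 K/W
R_outer film = 1/(h_o·A) = 1/(10.2×1.18) = 0.08308 K/W
Sum of known resistances R_other = 0.0834 K/W
Total R = ΔT/Q = 215/66.8 = 3.219 K/W
R_mineral wool = R_total − R_other = 3.135 K/W
k = L/(R·A) = 0.165/(3.135×1.18)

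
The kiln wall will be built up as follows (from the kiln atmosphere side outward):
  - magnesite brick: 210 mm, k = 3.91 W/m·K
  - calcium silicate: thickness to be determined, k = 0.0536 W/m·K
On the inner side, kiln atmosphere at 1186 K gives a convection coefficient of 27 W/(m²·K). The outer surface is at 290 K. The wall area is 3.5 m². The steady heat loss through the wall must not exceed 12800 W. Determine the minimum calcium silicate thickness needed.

L ≈ 8.27 mm

Thermal resistances in series:
R_inner film = 1/(h_i·A) = 1/(27×3.5) = 0.01058 K/W
R_magnesite brick = L/(kA) = 0.21/(3.91×3.5) = 0.01535 K/W
Sum of the known resistances R_other = 0.02593 K/W
Required total resistance R_tot = ΔT/Q_allow = 896/12800 = 0.07 K/W
R_calcium silicate = R_tot − R_other = 0.04407 K/W
L = R·k·A = 0.04407×0.0536×3.5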